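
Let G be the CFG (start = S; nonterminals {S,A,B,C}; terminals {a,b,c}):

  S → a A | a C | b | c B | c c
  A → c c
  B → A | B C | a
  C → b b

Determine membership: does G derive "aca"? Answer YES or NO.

CNF form of G:
  S -> T0 B | T0 T0 | T2 A | T2 C | b
  A -> T0 T0
  B -> B C | T0 T0 | a
  C -> T1 T1
  T0 -> c
  T1 -> b
  T2 -> a

Fill CYK table bottom-up:
  [0..0]={B,T2}  "a"  orig:{B}
  [1..1]={T0}  "c"  orig:{}
  [2..2]={B,T2}  "a"  orig:{B}
  [0..1]=∅  "ac"
  [1..2]={S}  "ca"
  [0..2]=∅  "aca"

S ∉ T[0,2] ⇒ NO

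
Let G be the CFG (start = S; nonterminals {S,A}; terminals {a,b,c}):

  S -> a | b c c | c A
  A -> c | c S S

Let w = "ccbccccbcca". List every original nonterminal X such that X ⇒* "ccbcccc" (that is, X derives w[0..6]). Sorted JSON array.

CNF form of G:
  S -> T0 A | T1 X3 | a
  A -> T0 X2 | c
  T0 -> c
  T1 -> b
  X2 -> S S
  X3 -> T0 T0

Fill CYK table bottom-up — only the sub-triangle for w[0..6]:
  [0..0]={A,T0}  "c"  orig:{A}
  [1..1]={A,T0}  "c"  orig:{A}
  [2..2]={T1}  "b"  orig:{}
  [3..3]={A,T0}  "c"  orig:{A}
  [4..4]={A,T0}  "c"  orig:{A}
  [5..5]={A,T0}  "c"  orig:{A}
  [6..6]={A,T0}  "c"  orig:{A}
  [0..1]={S,X3}  "cc"  orig:{S}
  [1..2]=∅  "cb"
  [2..3]=∅  "bc"
  [3..4]={S,X3}  "cc"  orig:{S}
  [4..5]={S,X3}  "cc"  orig:{S}
  [5..6]={S,X3}  "cc"  orig:{S}
  [0..2]=∅  "ccb"
  [1..3]=∅  "cbc"
  [2..4]={S}  "bcc"
  [3..5]=∅  "ccc"
  [4..6]=∅  "ccc"
  [0..3]=∅  "ccbc"
  [1..4]=∅  "cbcc"
  [2..5]=∅  "bccc"
  [3..6]={X2}  "cccc"  orig:{}
  [0..4]={X2}  "ccbcc"  orig:{}
  [1..5]=∅  "cbccc"
  [2..6]={X2}  "bcccc"  orig:{}
  [0..5]=∅  "ccbccc"
  [1..6]={A}  "cbcccc"
  [0..6]={S}  "ccbcccc"

Original NTs in T[0,6] deriving "ccbcccc": ["S"]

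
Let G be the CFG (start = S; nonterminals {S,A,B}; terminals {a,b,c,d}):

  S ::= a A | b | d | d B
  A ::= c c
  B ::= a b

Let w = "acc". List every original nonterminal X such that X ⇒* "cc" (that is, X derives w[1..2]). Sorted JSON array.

Convert to CNF:
  S -> T1 A | T3 B | b | d
  A -> T0 T0
  B -> T1 T2
  T0 -> c
  T1 -> a
  T2 -> b
  T3 -> d

Fill CYK table bottom-up, restricted to cells inside w[1..2]:
  [1..1]={T0}  "c"  orig:{}
  [2..2]={T0}  "c"  orig:{}
  [1..2]={A}  "cc"

Original NTs in T[1,2] deriving "cc": ["A"]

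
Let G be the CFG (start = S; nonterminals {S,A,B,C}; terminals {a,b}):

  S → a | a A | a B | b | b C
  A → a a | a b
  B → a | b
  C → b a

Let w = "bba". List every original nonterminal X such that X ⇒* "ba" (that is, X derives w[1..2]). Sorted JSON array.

CNF form of G:
  S -> T0 A | T0 B | T1 C | a | b
  A -> T0 T0 | T0 T1
  B -> a | b
  C -> T1 T0
  T0 -> a
  T1 -> b

Fill CYK table bottom-up (cells [i..j] with 1 ≤ i ≤ j ≤ 2 only):
  T[1,1] 'b' = {B,S,T1}  orig:{B,S}
  T[2,2] 'a' = {B,S,T0}  orig:{B,S}
  T[1,2] 'ba' = {C}

Original NTs in T[1,2] deriving "ba": ["C"]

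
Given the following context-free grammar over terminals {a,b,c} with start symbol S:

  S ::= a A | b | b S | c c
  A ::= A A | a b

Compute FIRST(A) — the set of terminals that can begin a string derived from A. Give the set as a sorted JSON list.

Compute FIRST by fixpoint:
round 1:
  A via A→a b: +{a}
  S via S→a A: +{a}
  S via S→b: +{b}
  S via S→c c: +{c}
  FIRST[S]={a,b,c}  FIRST[A]={a}
round 2: (stable)
  FIRST[S]={a,b,c}  FIRST[A]={a}

FIRST(A) = ["a"]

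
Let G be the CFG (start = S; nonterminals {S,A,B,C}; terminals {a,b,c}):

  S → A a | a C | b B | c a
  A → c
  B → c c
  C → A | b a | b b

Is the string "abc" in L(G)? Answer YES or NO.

CNF form of G:
  S -> A T2 | T0 T2 | T1 B | T2 C
  A -> c
  B -> T0 T0
  C -> T1 T1 | T1 T2 | c
  T0 -> c
  T1 -> b
  T2 -> a

CYK fill:
  T[0,0] 'a' = {T2}  orig:{}
  T[1,1] 'b' = {T1}  orig:{}
  T[2,2] 'c' = {A,C,T0}  orig:{A,C}
  T[0,1] 'ab' = ∅
  T[1,2] 'bc' = ∅
  T[0,2] 'abc' = ∅

S ∉ T[0,2] ⇒ NO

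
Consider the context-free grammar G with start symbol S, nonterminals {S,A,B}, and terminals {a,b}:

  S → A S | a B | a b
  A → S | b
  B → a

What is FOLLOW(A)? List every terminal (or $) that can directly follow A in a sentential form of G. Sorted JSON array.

FIRST iteration:
[1]
  A via A→b: +{b}
  B via B→a: +{a}
  S via S→A S: +{b}
  S via S→a B: +{a}
  FIRST(S)={a,b}  FIRST(A)={b}  FIRST(B)={a}
[2]
  A via A→S: +{a}
  FIRST(S)={a,b}  FIRST(A)={a,b}  FIRST(B)={a}
[3] (stable)
  FIRST(S)={a,b}  FIRST(A)={a,b}  FIRST(B)={a}

Compute FOLLOW by fixpoint:
FOLLOW(S) := {$}
[1]
  S→A S: FOLLOW(A) ⊇ FIRST(S) = {a,b}; new: +{a,b}
  S→a B: FOLLOW(B) ⊇ FOLLOW(S) ⊇ {$}; new: +{$}
  FOLLOW(S)={$}  FOLLOW(A)={a,b}  FOLLOW(B)={$}
[2]
  A→S: FOLLOW(S) ⊇ FOLLOW(A) ⊇ {a,b}; new: +{a,b}
  S→a B: FOLLOW(B) ⊇ FOLLOW(S) ⊇ {$,a,b}; new: +{a,b}
  FOLLOW(S)={$,a,b}  FOLLOW(A)={a,b}  FOLLOW(B)={$,a,b}
[3] — fixpoint
  FOLLOW(S)={$,a,b}  FOLLOW(A)={a,b}  FOLLOW(B)={$,a,b}

FOLLOW(A) = ["a", "b"]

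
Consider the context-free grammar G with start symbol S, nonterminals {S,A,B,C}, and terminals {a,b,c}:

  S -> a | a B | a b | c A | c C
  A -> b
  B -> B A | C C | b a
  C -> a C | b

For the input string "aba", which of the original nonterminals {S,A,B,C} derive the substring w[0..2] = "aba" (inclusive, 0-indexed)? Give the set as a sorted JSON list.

CNF form of G:
  S -> T1 B | T1 T0 | T2 A | T2 C | a
  A -> b
  B -> B A | C C | T0 T1
  C -> T1 C | b
  T0 -> b
  T1 -> a
  T2 -> c

Fill CYK table bottom-up (cells [i..j] with 0 ≤ i ≤ j ≤ 2 only):
  [0..0]={S,T1}  "a"  orig:{S}
  [1..1]={A,C,T0}  "b"  orig:{A,C}
  [2..2]={S,T1}  "a"  orig:{S}
  [0..1]={C,S}  "ab"
  [1..2]={B}  "ba"
  [0..2]={S}  "aba"

Original NTs in T[0,2] deriving "aba": ["S"]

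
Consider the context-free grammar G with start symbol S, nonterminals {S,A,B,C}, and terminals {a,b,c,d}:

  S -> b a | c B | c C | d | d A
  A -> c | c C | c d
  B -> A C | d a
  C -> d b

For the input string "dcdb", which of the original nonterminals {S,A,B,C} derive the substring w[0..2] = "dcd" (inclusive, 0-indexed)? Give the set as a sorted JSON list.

CNF form of G:
  S -> T0 B | T0 C | T1 A | T3 T2 | d
  A -> T0 C | T0 T1 | c
  B -> A C | T1 T2
  C -> T1 T3
  T0 -> c
  T1 -> d
  T2 -> a
  T3 -> b

CYK fill, restricted to cells inside w[0..2]:
  [0..0]={S,T1}  "d"  orig:{S}
  [1..1]={A,T0}  "c"  orig:{A}
  [2..2]={S,T1}  "d"  orig:{S}
  [0..1]={S}  "dc"
  [1..2]={A}  "cd"
  [0..2]={S}  "dcd"

Original NTs in T[0,2] deriving "dcd": ["S"]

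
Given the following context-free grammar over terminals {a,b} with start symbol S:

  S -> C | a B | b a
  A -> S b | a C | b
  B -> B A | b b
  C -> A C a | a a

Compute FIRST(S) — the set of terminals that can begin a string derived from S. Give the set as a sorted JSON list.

FIRST sets, iterate to fixpoint:
iter 1:
  A via A→a C: +{a}
  A via A→b: +{b}
  B via B→b b: +{b}
  C via C→A C a: +{a,b}
  S via S→C: +{a,b}
  S: {a,b}  A: {a,b}  B: {b}  C: {a,b}
iter 2: (no change)
  S: {a,b}  A: {a,b}  B: {b}  C: {a,b}

FIRST(S) = ["a", "b"]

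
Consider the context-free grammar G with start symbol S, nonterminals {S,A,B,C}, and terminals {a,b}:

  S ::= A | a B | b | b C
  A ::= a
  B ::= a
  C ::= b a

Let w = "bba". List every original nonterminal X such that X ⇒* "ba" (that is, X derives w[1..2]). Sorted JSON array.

CNF form of G:
  S -> T0 C | T1 B | a | b
  A -> a
  B -> a
  C -> T0 T1
  T0 -> b
  T1 -> a

Fill CYK table bottom-up — only the sub-triangle for w[1..2]:
  [1..1]={S,T0}  "b"  orig:{S}
  [2..2]={A,B,S,T1}  "a"  orig:{A,B,S}
  [1..2]={C}  "ba"

Original NTs in T[1,2] deriving "ba": ["C"]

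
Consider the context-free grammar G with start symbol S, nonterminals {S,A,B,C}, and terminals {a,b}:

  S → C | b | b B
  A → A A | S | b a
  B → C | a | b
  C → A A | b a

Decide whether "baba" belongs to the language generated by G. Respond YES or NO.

CNF form of G:
  S -> A A | T0 B | T0 T1 | b
  A -> A A | T0 B | T0 T1 | b
  B -> A A | T0 T1 | a | b
  C -> A A | T0 T1
  T0 -> b
  T1 -> a

CYK fill:
  T[0,0] 'b' = {A,B,S,T0}  orig:{A,B,S}
  T[1,1] 'a' = {B,T1}  orig:{B}
  T[2,2] 'b' = {A,B,S,T0}  orig:{A,B,S}
  T[3,3] 'a' = {B,T1}  orig:{B}
  T[0,1] 'ba' = {A,B,C,S}
  T[1,2] 'ab' = ∅
  T[2,3] 'ba' = {A,B,C,S}
  T[0,2] 'bab' = {A,B,C,S}
  T[1,3] 'aba' = ∅
  T[0,3] 'baba' = {A,B,C,S}

S ∈ T[0,3] ⇒ YES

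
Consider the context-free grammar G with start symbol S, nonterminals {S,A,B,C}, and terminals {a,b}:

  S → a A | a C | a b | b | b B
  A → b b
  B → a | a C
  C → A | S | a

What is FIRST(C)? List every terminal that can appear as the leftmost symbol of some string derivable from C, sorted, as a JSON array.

FIRST sets, iterate to fixpoint:
round 1:
  A via A→b b: +{b}
  B via B→a: +{a}
  C via C→A: +{b}
  C via C→a: +{a}
  S via S→a A: +{a}
  S via S→b: +{b}
  FIRST(S)={a,b}  FIRST(A)={b}  FIRST(B)={a}  FIRST(C)={a,b}
round 2: — fixpoint
  FIRST(S)={a,b}  FIRST(A)={b}  FIRST(B)={a}  FIRST(C)={a,b}

FIRST(C) = ["a", "b"]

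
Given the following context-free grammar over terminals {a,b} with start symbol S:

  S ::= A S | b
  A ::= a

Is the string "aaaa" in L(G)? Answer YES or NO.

CNF form of G:
  S -> A S | b
  A -> a

Fill CYK table bottom-up:
  T[0,0] 'a' = {A}
  T[1,1] 'a' = {A}
  T[2,2] 'a' = {A}
  T[3,3] 'a' = {A}
  T[0,1] 'aa' = ∅
  T[1,2] 'aa' = ∅
  T[2,3] 'aa' = ∅
  T[0,2] 'aaa' = ∅
  T[1,3] 'aaa' = ∅
  T[0,3] 'aaaa' = ∅

S ∉ T[0,3] ⇒ NO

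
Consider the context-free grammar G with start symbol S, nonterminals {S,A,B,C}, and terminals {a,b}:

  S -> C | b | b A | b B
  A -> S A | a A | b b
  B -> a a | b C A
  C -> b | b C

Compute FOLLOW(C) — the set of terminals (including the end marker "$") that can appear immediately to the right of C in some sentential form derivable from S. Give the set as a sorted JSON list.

Compute FIRST by fixpoint:
iter 1:
  A via A→a A: +{a}
  A via A→b b: +{b}
  B via B→a a: +{a}
  B via B→b C A: +{b}
  C via C→b: +{b}
  S via S→C: +{b}
  FIRST(S)={b}  FIRST(A)={a,b}  FIRST(B)={a,b}  FIRST(C)={b}
iter 2: (no change)
  FIRST(S)={b}  FIRST(A)={a,b}  FIRST(B)={a,b}  FIRST(C)={b}

Compute FOLLOW by fixpoint:
initialize: $ ∈ FOLLOW(S)
iter 1:
  A→S A: FOLLOW(S) ⊇ FIRST(A) = {a,b}; new: +{a,b}
  B→b C A: FOLLOW(C) ⊇ FIRST(A) = {a,b}; new: +{a,b}
  S→C: FOLLOW(C) ⊇ FOLLOW(S) ⊇ {$,a,b}; new: +{$}
  S→b A: FOLLOW(A) ⊇ FOLLOW(S) ⊇ {$,a,b}; new: +{$,a,b}
  S→b B: FOLLOW(B) ⊇ FOLLOW(S) ⊇ {$,a,b}; new: +{$,a,b}
  FOLLOW(S)={$,a,b}  FOLLOW(A)={$,a,b}  FOLLOW(B)={$,a,b}  FOLLOW(C)={$,a,b}
iter 2: (stable)
  FOLLOW(S)={$,a,b}  FOLLOW(A)={$,a,b}  FOLLOW(B)={$,a,b}  FOLLOW(C)={$,a,b}

FOLLOW(C) = ["$", "a", "b"]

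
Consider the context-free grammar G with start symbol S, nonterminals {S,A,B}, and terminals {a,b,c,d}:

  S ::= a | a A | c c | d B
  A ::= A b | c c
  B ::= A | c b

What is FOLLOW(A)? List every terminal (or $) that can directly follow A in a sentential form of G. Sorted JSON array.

FIRST iteration:
round 1:
  A via A→c c: +{c}
  B via B→A: +{c}
  S via S→a: +{a}
  S via S→c c: +{c}
  S via S→d B: +{d}
  FIRST[S]={a,c,d}  FIRST[A]={c}  FIRST[B]={c}
round 2: (no change)
  FIRST[S]={a,c,d}  FIRST[A]={c}  FIRST[B]={c}

FOLLOW sets:
initialize: $ ∈ FOLLOW(S)
iter 1:
  A→A b: FOLLOW(A) ⊇ FIRST(b) = {b}; new: +{b}
  S→a A: FOLLOW(A) ⊇ FOLLOW(S) ⊇ {$}; new: +{$}
  S→d B: FOLLOW(B) ⊇ FOLLOW(S) ⊇ {$}; new: +{$}
  FOLLOW[S]={$}  FOLLOW[A]={$,b}  FOLLOW[B]={$}
iter 2: done
  FOLLOW[S]={$}  FOLLOW[A]={$,b}  FOLLOW[B]={$}

FOLLOW(A) = ["$", "b"]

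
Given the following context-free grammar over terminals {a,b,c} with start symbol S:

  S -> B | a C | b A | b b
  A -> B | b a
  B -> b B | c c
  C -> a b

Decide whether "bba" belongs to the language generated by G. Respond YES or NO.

Convert to CNF:
  S -> T0 A | T0 B | T0 T0 | T1 C | T2 T2
  A -> T0 B | T0 T1 | T2 T2
  B -> T0 B | T2 T2
  C -> T1 T0
  T0 -> b
  T1 -> a
  T2 -> c

Fill CYK table bottom-up:
  cell(0,0) b: {T0}  orig:{}
  cell(1,1) b: {T0}  orig:{}
  cell(2,2) a: {T1}  orig:{}
  cell(0,1) bb: {S}
  cell(1,2) ba: {A}
  cell(0,2) bba: {S}

S ∈ T[0,2] ⇒ YES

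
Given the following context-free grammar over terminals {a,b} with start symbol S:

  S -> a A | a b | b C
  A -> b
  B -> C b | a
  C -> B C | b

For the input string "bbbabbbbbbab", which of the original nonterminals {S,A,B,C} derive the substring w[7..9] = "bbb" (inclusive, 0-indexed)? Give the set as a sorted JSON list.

Convert to CNF:
  S -> T0 C | T1 A | T1 T0
  A -> b
  B -> C T0 | a
  C -> B C | b
  T0 -> b
  T1 -> a

Fill CYK table bottom-up — only the sub-triangle for w[7..9]:
  [7..7]={A,C,T0}  "b"  orig:{A,C}
  [8..8]={A,C,T0}  "b"  orig:{A,C}
  [9..9]={A,C,T0}  "b"  orig:{A,C}
  [7..8]={B,S}  "bb"
  [8..9]={B,S}  "bb"
  [7..9]={C}  "bbb"

Original NTs in T[7,9] deriving "bbb": ["C"]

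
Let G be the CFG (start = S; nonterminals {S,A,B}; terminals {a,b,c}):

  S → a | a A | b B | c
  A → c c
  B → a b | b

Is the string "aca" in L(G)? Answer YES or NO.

CNF form of G:
  S -> T1 A | T2 B | a | c
  A -> T0 T0
  B -> T1 T2 | b
  T0 -> c
  T1 -> a
  T2 -> b

CYK table (by increasing span):
  cell(0,0) a: {S,T1}  orig:{S}
  cell(1,1) c: {S,T0}  orig:{S}
  cell(2,2) a: {S,T1}  orig:{S}
  cell(0,1) ac: ∅
  cell(1,2) ca: ∅
  cell(0,2) aca: ∅

S ∉ T[0,2] ⇒ NO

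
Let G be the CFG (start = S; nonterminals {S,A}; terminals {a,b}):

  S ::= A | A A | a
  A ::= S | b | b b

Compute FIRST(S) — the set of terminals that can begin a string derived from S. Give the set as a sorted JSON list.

FIRST sets, iterate to fixpoint:
[1]
  A via A→b: +{b}
  S via S→A: +{b}
  S via S→a: +{a}
  S: {a,b}  A: {b}
[2]
  A via A→S: +{a}
  S: {a,b}  A: {a,b}
[3] done
  S: {a,b}  A: {a,b}

FIRST(S) = ["a", "b"]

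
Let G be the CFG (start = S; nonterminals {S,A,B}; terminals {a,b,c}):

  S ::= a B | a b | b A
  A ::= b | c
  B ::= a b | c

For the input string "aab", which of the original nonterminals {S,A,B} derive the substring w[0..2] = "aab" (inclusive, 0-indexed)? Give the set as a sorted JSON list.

CNF form of G:
  S -> T0 B | T0 T1 | T1 A
  A -> b | c
  B -> T0 T1 | c
  T0 -> a
  T1 -> b

CYK fill — only the sub-triangle for w[0..2]:
  [0..0]={T0}  "a"  orig:{}
  [1..1]={T0}  "a"  orig:{}
  [2..2]={A,T1}  "b"  orig:{A}
  [0..1]=∅  "aa"
  [1..2]={B,S}  "ab"
  [0..2]={S}  "aab"

Original NTs in T[0,2] deriving "aab": ["S"]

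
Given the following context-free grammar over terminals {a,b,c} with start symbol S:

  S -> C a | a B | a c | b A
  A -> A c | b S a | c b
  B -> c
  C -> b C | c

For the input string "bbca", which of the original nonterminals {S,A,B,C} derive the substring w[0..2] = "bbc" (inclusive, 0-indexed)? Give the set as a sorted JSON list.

CNF form of G:
  S -> C T2 | T1 A | T2 B | T2 T0
  A -> A T0 | T0 T1 | T1 X3
  B -> c
  C -> T1 C | c
  T0 -> c
  T1 -> b
  T2 -> a
  X3 -> S T2

Fill CYK table bottom-up, restricted to cells inside w[0..2]:
  [0..0]={T1}  "b"  orig:{}
  [1..1]={T1}  "b"  orig:{}
  [2..2]={B,C,T0}  "c"  orig:{B,C}
  [0..1]=∅  "bb"
  [1..2]={C}  "bc"
  [0..2]={C}  "bbc"

Original NTs in T[0,2] deriving "bbc": ["C"]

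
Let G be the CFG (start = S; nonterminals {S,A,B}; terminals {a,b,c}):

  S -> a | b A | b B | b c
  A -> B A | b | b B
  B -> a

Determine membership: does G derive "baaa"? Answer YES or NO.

CNF form of G:
  S -> T0 A | T0 B | T0 T1 | a
  A -> B A | T0 B | b
  B -> a
  T0 -> b
  T1 -> c

CYK fill:
  [0..0]={A,T0}  "b"  orig:{A}
  [1..1]={B,S}  "a"
  [2..2]={B,S}  "a"
  [3..3]={B,S}  "a"
  [0..1]={A,S}  "ba"
  [1..2]=∅  "aa"
  [2..3]=∅  "aa"
  [0..2]=∅  "baa"
  [1..3]=∅  "aaa"
  [0..3]=∅  "baaa"

S ∉ T[0,3] ⇒ NO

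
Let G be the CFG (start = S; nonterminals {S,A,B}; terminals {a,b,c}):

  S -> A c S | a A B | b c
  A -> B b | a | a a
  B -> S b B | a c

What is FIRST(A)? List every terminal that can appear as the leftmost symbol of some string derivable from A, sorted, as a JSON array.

FIRST sets, iterate to fixpoint:
round 1:
  A via A→a: +{a}
  B via B→a c: +{a}
  S via S→A c S: +{a}
  S via S→b c: +{b}
  FIRST[S]={a,b}  FIRST[A]={a}  FIRST[B]={a}
round 2:
  B via B→S b B: +{b}
  FIRST[S]={a,b}  FIRST[A]={a}  FIRST[B]={a,b}
round 3:
  A via A→B b: +{b}
  FIRST[S]={a,b}  FIRST[A]={a,b}  FIRST[B]={a,b}
round 4: done
  FIRST[S]={a,b}  FIRST[A]={a,b}  FIRST[B]={a,b}

FIRST(A) = ["a", "b"]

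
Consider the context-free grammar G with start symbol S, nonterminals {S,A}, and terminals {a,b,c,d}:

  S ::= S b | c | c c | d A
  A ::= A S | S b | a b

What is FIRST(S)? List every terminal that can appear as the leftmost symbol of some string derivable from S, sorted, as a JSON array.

Compute FIRST by fixpoint:
[1]
  A via A→a b: +{a}
  S via S→c: +{c}
  S via S→d A: +{d}
  FIRST[S]={c,d}  FIRST[A]={a}
[2]
  A via A→S b: +{c,d}
  FIRST[S]={c,d}  FIRST[A]={a,c,d}
[3] (no change)
  FIRST[S]={c,d}  FIRST[A]={a,c,d}

FIRST(S) = ["c", "d"]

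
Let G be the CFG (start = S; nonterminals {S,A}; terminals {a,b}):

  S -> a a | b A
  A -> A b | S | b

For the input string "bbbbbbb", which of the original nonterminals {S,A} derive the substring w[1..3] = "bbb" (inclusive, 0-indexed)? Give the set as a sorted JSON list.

Convert to CNF:
  S -> T0 A | T1 T1
  A -> A T0 | T0 A | T1 T1 | b
  T0 -> b
  T1 -> a

CYK table (by increasing span) (cells [i..j] with 1 ≤ i ≤ j ≤ 3 only):
  [1..1]={A,T0}  "b"  orig:{A}
  [2..2]={A,T0}  "b"  orig:{A}
  [3..3]={A,T0}  "b"  orig:{A}
  [1..2]={A,S}  "bb"
  [2..3]={A,S}  "bb"
  [1..3]={A,S}  "bbb"

Original NTs in T[1,3] deriving "bbb": ["A", "S"]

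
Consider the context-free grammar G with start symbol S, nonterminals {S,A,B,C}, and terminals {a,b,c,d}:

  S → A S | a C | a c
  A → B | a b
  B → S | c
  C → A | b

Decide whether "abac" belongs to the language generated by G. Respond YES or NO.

Convert to CNF:
  S -> A S | T0 C | T0 T2
  A -> A S | T0 C | T0 T1 | T0 T2 | c
  B -> A S | T0 C | T0 T2 | c
  C -> A S | T0 C | T0 T1 | T0 T2 | b | c
  T0 -> a
  T1 -> b
  T2 -> c

CYK table (by increasing span):
  cell(0,0) a: {T0}  orig:{}
  cell(1,1) b: {C,T1}  orig:{C}
  cell(2,2) a: {T0}  orig:{}
  cell(3,3) c: {A,B,C,T2}  orig:{A,B,C}
  cell(0,1) ab: {A,B,C,S}
  cell(1,2) ba: ∅
  cell(2,3) ac: {A,B,C,S}
  cell(0,2) aba: ∅
  cell(1,3) bac: ∅
  cell(0,3) abac: {A,B,C,S}

S ∈ T[0,3] ⇒ YES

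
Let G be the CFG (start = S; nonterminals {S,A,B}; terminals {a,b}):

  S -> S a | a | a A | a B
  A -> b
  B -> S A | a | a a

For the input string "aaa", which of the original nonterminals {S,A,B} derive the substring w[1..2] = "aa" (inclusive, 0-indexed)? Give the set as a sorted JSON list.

Convert to CNF:
  S -> S T0 | T0 A | T0 B | a
  A -> b
  B -> S A | T0 T0 | a
  T0 -> a

Fill CYK table bottom-up — only the sub-triangle for w[1..2]:
  T[1,1] 'a' = {B,S,T0}  orig:{B,S}
  T[2,2] 'a' = {B,S,T0}  orig:{B,S}
  T[1,2] 'aa' = {B,S}

Original NTs in T[1,2] deriving "aa": ["B", "S"]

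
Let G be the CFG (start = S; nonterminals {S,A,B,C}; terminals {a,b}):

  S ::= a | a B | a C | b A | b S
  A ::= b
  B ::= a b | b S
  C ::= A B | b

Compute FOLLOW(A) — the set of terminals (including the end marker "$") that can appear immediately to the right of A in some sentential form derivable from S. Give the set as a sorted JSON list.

FIRST iteration:
round 1:
  A via A→b: +{b}
  B via B→a b: +{a}
  B via B→b S: +{b}
  C via C→A B: +{b}
  S via S→a: +{a}
  S via S→b A: +{b}
  FIRST[S]={a,b}  FIRST[A]={b}  FIRST[B]={a,b}  FIRST[C]={b}
round 2: done
  FIRST[S]={a,b}  FIRST[A]={b}  FIRST[B]={a,b}  FIRST[C]={b}

Compute FOLLOW by fixpoint:
FOLLOW(S) := {$}
round 1:
  C→A B: FOLLOW(A) ⊇ FIRST(B) = {a,b}; new: +{a,b}
  S→a B: FOLLOW(B) ⊇ FOLLOW(S) ⊇ {$}; new: +{$}
  S→a C: FOLLOW(C) ⊇ FOLLOW(S) ⊇ {$}; new: +{$}
  S→b A: FOLLOW(A) ⊇ FOLLOW(S) ⊇ {$}; new: +{$}
  FOLLOW(S)={$}  FOLLOW(A)={$,a,b}  FOLLOW(B)={$}  FOLLOW(C)={$}
round 2: (stable)
  FOLLOW(S)={$}  FOLLOW(A)={$,a,b}  FOLLOW(B)={$}  FOLLOW(C)={$}

FOLLOW(A) = ["$", "a", "b"]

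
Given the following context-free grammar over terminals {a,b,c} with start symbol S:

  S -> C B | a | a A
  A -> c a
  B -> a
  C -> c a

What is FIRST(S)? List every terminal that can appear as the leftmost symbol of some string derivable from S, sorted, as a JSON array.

FIRST sets, iterate to fixpoint:
round 1:
  A via A→c a: +{c}
  B via B→a: +{a}
  C via C→c a: +{c}
  S via S→C B: +{c}
  S via S→a: +{a}
  S: {a,c}  A: {c}  B: {a}  C: {c}
round 2: (stable)
  S: {a,c}  A: {c}  B: {a}  C: {c}

FIRST(S) = ["a", "c"]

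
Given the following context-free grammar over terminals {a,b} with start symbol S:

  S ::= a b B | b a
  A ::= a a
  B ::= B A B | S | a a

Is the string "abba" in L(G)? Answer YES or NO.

CNF form of G:
  S -> T0 X4 | T1 T0
  A -> T0 T0
  B -> B X2 | T0 T0 | T0 X3 | T1 T0
  T0 -> a
  T1 -> b
  X2 -> A B
  X3 -> T1 B
  X4 -> T1 B

Fill CYK table bottom-up:
  T[0,0] 'a' = {T0}  orig:{}
  T[1,1] 'b' = {T1}  orig:{}
  T[2,2] 'b' = {T1}  orig:{}
  T[3,3] 'a' = {T0}  orig:{}
  T[0,1] 'ab' = ∅
  T[1,2] 'bb' = ∅
  T[2,3] 'ba' = {B,S}
  T[0,2] 'abb' = ∅
  T[1,3] 'bba' = {X3,X4}  orig:{}
  T[0,3] 'abba' = {B,S}

S ∈ T[0,3] ⇒ YES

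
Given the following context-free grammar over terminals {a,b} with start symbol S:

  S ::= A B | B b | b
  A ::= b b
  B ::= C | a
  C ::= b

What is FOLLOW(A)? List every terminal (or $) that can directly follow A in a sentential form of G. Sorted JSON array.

FIRST sets, iterate to fixpoint:
[1]
  A via A→b b: +{b}
  B via B→a: +{a}
  C via C→b: +{b}
  S via S→A B: +{b}
  S via S→B b: +{a}
  FIRST(S)={a,b}  FIRST(A)={b}  FIRST(B)={a}  FIRST(C)={b}
[2]
  B via B→C: +{b}
  FIRST(S)={a,b}  FIRST(A)={b}  FIRST(B)={a,b}  FIRST(C)={b}
[3] (stable)
  FIRST(S)={a,b}  FIRST(A)={b}  FIRST(B)={a,b}  FIRST(C)={b}

FOLLOW iteration:
FOLLOW(S) := {$}
pass 1:
  S→A B: FOLLOW(A) ⊇ FIRST(B) = {a,b}; new: +{a,b}
  S→A B: FOLLOW(B) ⊇ FOLLOW(S) ⊇ {$}; new: +{$}
  S→B b: FOLLOW(B) ⊇ FIRST(b) = {b}; new: +{b}
  S: {$}  A: {a,b}  B: {$,b}  C: {}
pass 2:
  B→C: FOLLOW(C) ⊇ FOLLOW(B) ⊇ {$,b}; new: +{$,b}
  S: {$}  A: {a,b}  B: {$,b}  C: {$,b}
pass 3: — fixpoint
  S: {$}  A: {a,b}  B: {$,b}  C: {$,b}

FOLLOW(A) = ["a", "b"]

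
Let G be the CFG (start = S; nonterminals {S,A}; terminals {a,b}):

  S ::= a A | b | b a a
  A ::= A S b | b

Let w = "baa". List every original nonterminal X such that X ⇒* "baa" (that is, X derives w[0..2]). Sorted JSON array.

Convert to CNF:
  S -> T0 X3 | T1 A | b
  A -> A X2 | b
  T0 -> b
  T1 -> a
  X2 -> S T0
  X3 -> T1 T1

CYK table (by increasing span), restricted to cells inside w[0..2]:
  T[0,0] 'b' = {A,S,T0}  orig:{A,S}
  T[1,1] 'a' = {T1}  orig:{}
  T[2,2] 'a' = {T1}  orig:{}
  T[0,1] 'ba' = ∅
  T[1,2] 'aa' = {X3}  orig:{}
  T[0,2] 'baa' = {S}

Original NTs in T[0,2] deriving "baa": ["S"]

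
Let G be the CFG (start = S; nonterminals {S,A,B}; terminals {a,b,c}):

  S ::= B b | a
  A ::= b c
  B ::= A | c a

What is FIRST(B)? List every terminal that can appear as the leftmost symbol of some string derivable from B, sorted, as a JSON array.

FIRST sets, iterate to fixpoint:
pass 1:
  A via A→b c: +{b}
  B via B→A: +{b}
  B via B→c a: +{c}
  S via S→B b: +{b,c}
  S via S→a: +{a}
  FIRST(S)={a,b,c}  FIRST(A)={b}  FIRST(B)={b,c}
pass 2: (no change)
  FIRST(S)={a,b,c}  FIRST(A)={b}  FIRST(B)={b,c}

FIRST(B) = ["b", "c"]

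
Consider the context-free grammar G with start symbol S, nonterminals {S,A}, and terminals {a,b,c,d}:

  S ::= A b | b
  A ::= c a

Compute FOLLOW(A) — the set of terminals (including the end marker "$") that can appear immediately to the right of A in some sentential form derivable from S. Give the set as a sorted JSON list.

FIRST iteration:
iter 1:
  A via A→c a: +{c}
  S via S→A b: +{c}
  S via S→b: +{b}
  FIRST(S)={b,c}  FIRST(A)={c}
iter 2: — fixpoint
  FIRST(S)={b,c}  FIRST(A)={c}

FOLLOW sets:
FOLLOW(S) := {$}
pass 1:
  S→A b: FOLLOW(A) ⊇ FIRST(b) = {b}; new: +{b}
  S: {$}  A: {b}
pass 2: (stable)
  S: {$}  A: {b}

FOLLOW(A) = ["b"]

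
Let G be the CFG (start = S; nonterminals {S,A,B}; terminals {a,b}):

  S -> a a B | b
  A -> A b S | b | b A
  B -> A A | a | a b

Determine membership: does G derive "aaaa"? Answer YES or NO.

Convert to CNF:
  S -> T1 X3 | b
  A -> A X2 | T0 A | b
  B -> A A | T1 T0 | a
  T0 -> b
  T1 -> a
  X2 -> T0 S
  X3 -> T1 B

CYK fill:
  T[0,0] 'a' = {B,T1}  orig:{B}
  T[1,1] 'a' = {B,T1}  orig:{B}
  T[2,2] 'a' = {B,T1}  orig:{B}
  T[3,3] 'a' = {B,T1}  orig:{B}
  T[0,1] 'aa' = {X3}  orig:{}
  T[1,2] 'aa' = {X3}  orig:{}
  T[2,3] 'aa' = {X3}  orig:{}
  T[0,2] 'aaa' = {S}
  T[1,3] 'aaa' = {S}
  T[0,3] 'aaaa' = ∅

S ∉ T[0,3] ⇒ NO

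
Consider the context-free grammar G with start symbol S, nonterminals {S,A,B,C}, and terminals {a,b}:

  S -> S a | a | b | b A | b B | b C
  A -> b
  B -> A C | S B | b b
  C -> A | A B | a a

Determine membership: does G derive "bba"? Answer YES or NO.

CNF form of G:
  S -> S T1 | T0 A | T0 B | T0 C | a | b
  A -> b
  B -> A C | S B | T0 T0
  C -> A B | T1 T1 | b
  T0 -> b
  T1 -> a

CYK table (by increasing span):
  T[0,0] 'b' = {A,C,S,T0}  orig:{A,C,S}
  T[1,1] 'b' = {A,C,S,T0}  orig:{A,C,S}
  T[2,2] 'a' = {S,T1}  orig:{S}
  T[0,1] 'bb' = {B,S}
  T[1,2] 'ba' = {S}
  T[0,2] 'bba' = {S}

S ∈ T[0,2] ⇒ YES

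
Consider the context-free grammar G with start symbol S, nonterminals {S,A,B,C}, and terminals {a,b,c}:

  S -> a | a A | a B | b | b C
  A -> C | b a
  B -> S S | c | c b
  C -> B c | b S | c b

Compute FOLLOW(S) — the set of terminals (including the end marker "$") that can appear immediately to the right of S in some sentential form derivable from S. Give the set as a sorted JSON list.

Compute FIRST by fixpoint:
round 1:
  A via A→b a: +{b}
  B via B→c: +{c}
  C via C→B c: +{c}
  C via C→b S: +{b}
  S via S→a: +{a}
  S via S→b: +{b}
  FIRST[S]={a,b}  FIRST[A]={b}  FIRST[B]={c}  FIRST[C]={b,c}
round 2:
  A via A→C: +{c}
  B via B→S S: +{a,b}
  C via C→B c: +{a}
  FIRST[S]={a,b}  FIRST[A]={b,c}  FIRST[B]={a,b,c}  FIRST[C]={a,b,c}
round 3:
  A via A→C: +{a}
  FIRST[S]={a,b}  FIRST[A]={a,b,c}  FIRST[B]={a,b,c}  FIRST[C]={a,b,c}
round 4: (no change)
  FIRST[S]={a,b}  FIRST[A]={a,b,c}  FIRST[B]={a,b,c}  FIRST[C]={a,b,c}

Compute FOLLOW by fixpoint:
FOLLOW(S) := {$}
pass 1:
  B→S S: FOLLOW(S) ⊇ FIRST(S) = {a,b}; new: +{a,b}
  C→B c: FOLLOW(B) ⊇ FIRST(c) = {c}; new: +{c}
  S→a A: FOLLOW(A) ⊇ FOLLOW(S) ⊇ {$,a,b}; new: +{$,a,b}
  S→a B: FOLLOW(B) ⊇ FOLLOW(S) ⊇ {$,a,b}; new: +{$,a,b}
  S→b C: FOLLOW(C) ⊇ FOLLOW(S) ⊇ {$,a,b}; new: +{$,a,b}
  FOLLOW(S)={$,a,b}  FOLLOW(A)={$,a,b}  FOLLOW(B)={$,a,b,c}  FOLLOW(C)={$,a,b}
pass 2:
  B→S S: FOLLOW(S) ⊇ FOLLOW(B) ⊇ {$,a,b,c}; new: +{c}
  S→a A: FOLLOW(A) ⊇ FOLLOW(S) ⊇ {$,a,b,c}; new: +{c}
  S→b C: FOLLOW(C) ⊇ FOLLOW(S) ⊇ {$,a,b,c}; new: +{c}
  FOLLOW(S)={$,a,b,c}  FOLLOW(A)={$,a,b,c}  FOLLOW(B)={$,a,b,c}  FOLLOW(C)={$,a,b,c}
pass 3: done
  FOLLOW(S)={$,a,b,c}  FOLLOW(A)={$,a,b,c}  FOLLOW(B)={$,a,b,c}  FOLLOW(C)={$,a,b,c}

FOLLOW(S) = ["$", "a", "b", "c"]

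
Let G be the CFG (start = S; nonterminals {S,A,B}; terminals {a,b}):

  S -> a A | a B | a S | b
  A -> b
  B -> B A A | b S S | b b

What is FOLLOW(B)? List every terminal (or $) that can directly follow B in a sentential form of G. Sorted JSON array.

FIRST iteration:
pass 1:
  A via A→b: +{b}
  B via B→b S S: +{b}
  S via S→a A: +{a}
  S via S→b: +{b}
  FIRST(S)={a,b}  FIRST(A)={b}  FIRST(B)={b}
pass 2: done
  FIRST(S)={a,b}  FIRST(A)={b}  FIRST(B)={b}

FOLLOW iteration:
FOLLOW(S) := {$}
iter 1:
  B→B A A: FOLLOW(B) ⊇ FIRST(A) = {b}; new: +{b}
  B→B A A: FOLLOW(A) ⊇ FIRST(A) = {b}; new: +{b}
  B→b S S: FOLLOW(S) ⊇ FIRST(S) = {a,b}; new: +{a,b}
  S→a A: FOLLOW(A) ⊇ FOLLOW(S) ⊇ {$,a,b}; new: +{$,a}
  S→a B: FOLLOW(B) ⊇ FOLLOW(S) ⊇ {$,a,b}; new: +{$,a}
  FOLLOW(S)={$,a,b}  FOLLOW(A)={$,a,b}  FOLLOW(B)={$,a,b}
iter 2: done
  FOLLOW(S)={$,a,b}  FOLLOW(A)={$,a,b}  FOLLOW(B)={$,a,b}

FOLLOW(B) = ["$", "a", "b"]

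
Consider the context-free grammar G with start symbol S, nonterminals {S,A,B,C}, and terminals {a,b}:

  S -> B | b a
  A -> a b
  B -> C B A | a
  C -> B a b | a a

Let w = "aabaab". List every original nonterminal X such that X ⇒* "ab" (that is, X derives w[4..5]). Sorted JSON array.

CNF form of G:
  S -> C X4 | T1 T0 | a
  A -> T0 T1
  B -> C X2 | a
  C -> B X3 | T0 T0
  T0 -> a
  T1 -> b
  X2 -> B A
  X3 -> T0 T1
  X4 -> B A

CYK fill — only the sub-triangle for w[4..5]:
  [4..4]={B,S,T0}  "a"  orig:{B,S}
  [5..5]={T1}  "b"  orig:{}
  [4..5]={A,X3}  "ab"  orig:{A}

Original NTs in T[4,5] deriving "ab": ["A"]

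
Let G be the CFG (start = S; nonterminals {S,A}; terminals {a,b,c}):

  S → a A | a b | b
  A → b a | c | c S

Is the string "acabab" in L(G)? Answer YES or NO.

CNF form of G:
  S -> T1 A | T1 T0 | b
  A -> T0 T1 | T2 S | c
  T0 -> b
  T1 -> a
  T2 -> c

CYK fill:
  [0..0]={T1}  "a"  orig:{}
  [1..1]={A,T2}  "c"  orig:{A}
  [2..2]={T1}  "a"  orig:{}
  [3..3]={S,T0}  "b"  orig:{S}
  [4..4]={T1}  "a"  orig:{}
  [5..5]={S,T0}  "b"  orig:{S}
  [0..1]={S}  "ac"
  [1..2]=∅  "ca"
  [2..3]={S}  "ab"
  [3..4]={A}  "ba"
  [4..5]={S}  "ab"
  [0..2]=∅  "aca"
  [1..3]={A}  "cab"
  [2..4]={S}  "aba"
  [3..5]=∅  "bab"
  [0..3]={S}  "acab"
  [1..4]={A}  "caba"
  [2..5]=∅  "abab"
  [0..4]={S}  "acaba"
  [1..5]=∅  "cabab"
  [0..5]=∅  "acabab"

S ∉ T[0,5] ⇒ NO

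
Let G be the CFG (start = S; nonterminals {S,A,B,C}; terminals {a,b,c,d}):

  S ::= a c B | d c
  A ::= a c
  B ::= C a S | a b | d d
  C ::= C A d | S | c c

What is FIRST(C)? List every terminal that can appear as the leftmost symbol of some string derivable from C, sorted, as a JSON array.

Compute FIRST by fixpoint:
round 1:
  A via A→a c: +{a}
  B via B→a b: +{a}
  B via B→d d: +{d}
  C via C→c c: +{c}
  S via S→a c B: +{a}
  S via S→d c: +{d}
  FIRST[S]={a,d}  FIRST[A]={a}  FIRST[B]={a,d}  FIRST[C]={c}
round 2:
  B via B→C a S: +{c}
  C via C→S: +{a,d}
  FIRST[S]={a,d}  FIRST[A]={a}  FIRST[B]={a,c,d}  FIRST[C]={a,c,d}
round 3: — fixpoint
  FIRST[S]={a,d}  FIRST[A]={a}  FIRST[B]={a,c,d}  FIRST[C]={a,c,d}

FIRST(C) = ["a", "c", "d"]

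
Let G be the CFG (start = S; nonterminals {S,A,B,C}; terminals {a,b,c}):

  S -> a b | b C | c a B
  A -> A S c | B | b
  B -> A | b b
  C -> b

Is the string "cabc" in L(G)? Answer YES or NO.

Convert to CNF:
  S -> T0 X5 | T1 C | T2 T1
  A -> A X3 | T1 T1 | b
  B -> A X4 | T1 T1 | b
  C -> b
  T0 -> c
  T1 -> b
  T2 -> a
  X3 -> S T0
  X4 -> S T0
  X5 -> T2 B

CYK fill:
  T[0,0] 'c' = {T0}  orig:{}
  T[1,1] 'a' = {T2}  orig:{}
  T[2,2] 'b' = {A,B,C,T1}  orig:{A,B,C}
  T[3,3] 'c' = {T0}  orig:{}
  T[0,1] 'ca' = ∅
  T[1,2] 'ab' = {S,X5}  orig:{S}
  T[2,3] 'bc' = ∅
  T[0,2] 'cab' = {S}
  T[1,3] 'abc' = {X3,X4}  orig:{}
  T[0,3] 'cabc' = {X3,X4}  orig:{}

S ∉ T[0,3] ⇒ NO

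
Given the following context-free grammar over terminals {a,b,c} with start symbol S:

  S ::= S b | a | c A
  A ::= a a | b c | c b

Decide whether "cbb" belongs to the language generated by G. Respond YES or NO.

Convert to CNF:
  S -> S T1 | T2 A | a
  A -> T0 T0 | T1 T2 | T2 T1
  T0 -> a
  T1 -> b
  T2 -> c

CYK table (by increasing span):
  T[0,0] 'c' = {T2}  orig:{}
  T[1,1] 'b' = {T1}  orig:{}
  T[2,2] 'b' = {T1}  orig:{}
  T[0,1] 'cb' = {A}
  T[1,2] 'bb' = ∅
  T[0,2] 'cbb' = ∅

S ∉ T[0,2] ⇒ NO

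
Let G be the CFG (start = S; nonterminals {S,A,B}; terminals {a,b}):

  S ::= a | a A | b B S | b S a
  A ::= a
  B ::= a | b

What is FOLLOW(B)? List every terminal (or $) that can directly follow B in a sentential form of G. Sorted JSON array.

FIRST iteration:
pass 1:
  A via A→a: +{a}
  B via B→a: +{a}
  B via B→b: +{b}
  S via S→a: +{a}
  S via S→b B S: +{b}
  S: {a,b}  A: {a}  B: {a,b}
pass 2: (stable)
  S: {a,b}  A: {a}  B: {a,b}

Compute FOLLOW by fixpoint:
FOLLOW(S) := {$}
pass 1:
  S→a A: FOLLOW(A) ⊇ FOLLOW(S) ⊇ {$}; new: +{$}
  S→b B S: FOLLOW(B) ⊇ FIRST(S) = {a,b}; new: +{a,b}
  S→b S a: FOLLOW(S) ⊇ FIRST(a) = {a}; new: +{a}
  FOLLOW(S)={$,a}  FOLLOW(A)={$}  FOLLOW(B)={a,b}
pass 2:
  S→a A: FOLLOW(A) ⊇ FOLLOW(S) ⊇ {$,a}; new: +{a}
  FOLLOW(S)={$,a}  FOLLOW(A)={$,a}  FOLLOW(B)={a,b}
pass 3: (no change)
  FOLLOW(S)={$,a}  FOLLOW(A)={$,a}  FOLLOW(B)={a,b}

FOLLOW(B) = ["a", "b"]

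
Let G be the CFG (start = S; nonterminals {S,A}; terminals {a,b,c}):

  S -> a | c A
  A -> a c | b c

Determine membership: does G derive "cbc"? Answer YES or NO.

CNF form of G:
  S -> T1 A | a
  A -> T0 T1 | T2 T1
  T0 -> a
  T1 -> c
  T2 -> b

Fill CYK table bottom-up:
  [0..0]={T1}  "c"  orig:{}
  [1..1]={T2}  "b"  orig:{}
  [2..2]={T1}  "c"  orig:{}
  [0..1]=∅  "cb"
  [1..2]={A}  "bc"
  [0..2]={S}  "cbc"

S ∈ T[0,2] ⇒ YES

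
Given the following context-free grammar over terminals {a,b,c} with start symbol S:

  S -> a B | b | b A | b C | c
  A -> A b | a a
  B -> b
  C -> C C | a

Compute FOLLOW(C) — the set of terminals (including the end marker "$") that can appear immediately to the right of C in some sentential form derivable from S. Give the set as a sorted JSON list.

FIRST sets, iterate to fixpoint:
round 1:
  A via A→a a: +{a}
  B via B→b: +{b}
  C via C→a: +{a}
  S via S→a B: +{a}
  S via S→b: +{b}
  S via S→c: +{c}
  S: {a,b,c}  A: {a}  B: {b}  C: {a}
round 2: (stable)
  S: {a,b,c}  A: {a}  B: {b}  C: {a}

Compute FOLLOW by fixpoint:
FOLLOW(S) := {$}
round 1:
  A→A b: FOLLOW(A) ⊇ FIRST(b) = {b}; new: +{b}
  C→C C: FOLLOW(C) ⊇ FIRST(C) = {a}; new: +{a}
  S→a B: FOLLOW(B) ⊇ FOLLOW(S) ⊇ {$}; new: +{$}
  S→b A: FOLLOW(A) ⊇ FOLLOW(S) ⊇ {$}; new: +{$}
  S→b C: FOLLOW(C) ⊇ FOLLOW(S) ⊇ {$}; new: +{$}
  FOLLOW(S)={$}  FOLLOW(A)={$,b}  FOLLOW(B)={$}  FOLLOW(C)={$,a}
round 2: (no change)
  FOLLOW(S)={$}  FOLLOW(A)={$,b}  FOLLOW(B)={$}  FOLLOW(C)={$,a}

FOLLOW(C) = ["$", "a"]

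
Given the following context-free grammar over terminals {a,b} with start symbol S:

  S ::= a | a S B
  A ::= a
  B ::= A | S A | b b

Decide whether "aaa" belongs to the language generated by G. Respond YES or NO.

CNF form of G:
  S -> T1 X2 | a
  A -> a
  B -> S A | T0 T0 | a
  T0 -> b
  T1 -> a
  X2 -> S B

CYK table (by increasing span):
  cell(0,0) a: {A,B,S,T1}  orig:{A,B,S}
  cell(1,1) a: {A,B,S,T1}  orig:{A,B,S}
  cell(2,2) a: {A,B,S,T1}  orig:{A,B,S}
  cell(0,1) aa: {B,X2}  orig:{B}
  cell(1,2) aa: {B,X2}  orig:{B}
  cell(0,2) aaa: {S,X2}  orig:{S}

S ∈ T[0,2] ⇒ YES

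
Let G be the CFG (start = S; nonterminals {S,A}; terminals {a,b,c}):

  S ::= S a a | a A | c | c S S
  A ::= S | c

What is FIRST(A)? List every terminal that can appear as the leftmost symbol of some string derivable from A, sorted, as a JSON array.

Compute FIRST by fixpoint:
iter 1:
  A via A→c: +{c}
  S via S→a A: +{a}
  S via S→c: +{c}
  FIRST(S)={a,c}  FIRST(A)={c}
iter 2:
  A via A→S: +{a}
  FIRST(S)={a,c}  FIRST(A)={a,c}
iter 3: — fixpoint
  FIRST(S)={a,c}  FIRST(A)={a,c}

FIRST(A) = ["a", "c"]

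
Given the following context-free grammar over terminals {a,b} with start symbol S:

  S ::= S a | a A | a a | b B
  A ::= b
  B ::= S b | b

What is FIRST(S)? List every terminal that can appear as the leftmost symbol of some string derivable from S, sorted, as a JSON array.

FIRST sets, iterate to fixpoint:
[1]
  A via A→b: +{b}
  B via B→b: +{b}
  S via S→a A: +{a}
  S via S→b B: +{b}
  FIRST(S)={a,b}  FIRST(A)={b}  FIRST(B)={b}
[2]
  B via B→S b: +{a}
  FIRST(S)={a,b}  FIRST(A)={b}  FIRST(B)={a,b}
[3] done
  FIRST(S)={a,b}  FIRST(A)={b}  FIRST(B)={a,b}

FIRST(S) = ["a", "b"]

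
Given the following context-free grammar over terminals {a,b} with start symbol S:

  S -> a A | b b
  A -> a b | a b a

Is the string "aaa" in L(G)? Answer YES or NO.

CNF form of G:
  S -> T0 A | T1 T1
  A -> T0 T1 | T0 X2
  T0 -> a
  T1 -> b
  X2 -> T1 T0

CYK fill:
  cell(0,0) a: {T0}  orig:{}
  cell(1,1) a: {T0}  orig:{}
  cell(2,2) a: {T0}  orig:{}
  cell(0,1) aa: ∅
  cell(1,2) aa: ∅
  cell(0,2) aaa: ∅

S ∉ T[0,2] ⇒ NO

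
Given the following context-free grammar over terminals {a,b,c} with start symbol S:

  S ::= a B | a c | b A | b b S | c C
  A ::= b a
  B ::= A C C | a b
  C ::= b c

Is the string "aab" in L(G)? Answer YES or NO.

Convert to CNF:
  S -> T0 A | T0 X4 | T1 B | T1 T2 | T2 C
  A -> T0 T1
  B -> A X3 | T1 T0
  C -> T0 T2
  T0 -> b
  T1 -> a
  T2 -> c
  X3 -> C C
  X4 -> T0 S

CYK fill:
  [0..0]={T1}  "a"  orig:{}
  [1..1]={T1}  "a"  orig:{}
  [2..2]={T0}  "b"  orig:{}
  [0..1]=∅  "aa"
  [1..2]={B}  "ab"
  [0..2]={S}  "aab"

S ∈ T[0,2] ⇒ YES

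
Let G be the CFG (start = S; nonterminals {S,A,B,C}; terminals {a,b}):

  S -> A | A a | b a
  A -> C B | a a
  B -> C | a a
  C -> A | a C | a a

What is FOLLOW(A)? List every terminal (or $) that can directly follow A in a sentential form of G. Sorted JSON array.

Compute FIRST by fixpoint:
[1]
  A via A→a a: +{a}
  B via B→a a: +{a}
  C via C→A: +{a}
  S via S→A: +{a}
  S via S→b a: +{b}
  FIRST[S]={a,b}  FIRST[A]={a}  FIRST[B]={a}  FIRST[C]={a}
[2] (stable)
  FIRST[S]={a,b}  FIRST[A]={a}  FIRST[B]={a}  FIRST[C]={a}

Compute FOLLOW by fixpoint:
FOLLOW(S) := {$}
pass 1:
  A→C B: FOLLOW(C) ⊇ FIRST(B) = {a}; new: +{a}
  C→A: FOLLOW(A) ⊇ FOLLOW(C) ⊇ {a}; new: +{a}
  S→A: FOLLOW(A) ⊇ FOLLOW(S) ⊇ {$}; new: +{$}
  FOLLOW(S)={$}  FOLLOW(A)={$,a}  FOLLOW(B)={}  FOLLOW(C)={a}
pass 2:
  A→C B: FOLLOW(B) ⊇ FOLLOW(A) ⊇ {$,a}; new: +{$,a}
  B→C: FOLLOW(C) ⊇ FOLLOW(B) ⊇ {$,a}; new: +{$}
  FOLLOW(S)={$}  FOLLOW(A)={$,a}  FOLLOW(B)={$,a}  FOLLOW(C)={$,a}
pass 3: done
  FOLLOW(S)={$}  FOLLOW(A)={$,a}  FOLLOW(B)={$,a}  FOLLOW(C)={$,a}

FOLLOW(A) = ["$", "a"]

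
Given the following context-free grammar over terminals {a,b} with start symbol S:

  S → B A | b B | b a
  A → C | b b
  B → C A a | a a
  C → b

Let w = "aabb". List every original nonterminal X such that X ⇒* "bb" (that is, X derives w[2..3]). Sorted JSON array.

CNF form of G:
  S -> B A | T0 B | T0 T1
  A -> T0 T0 | b
  B -> C X2 | T1 T1
  C -> b
  T0 -> b
  T1 -> a
  X2 -> A T1

CYK fill (cells [i..j] with 2 ≤ i ≤ j ≤ 3 only):
  [2..2]={A,C,T0}  "b"  orig:{A,C}
  [3..3]={A,C,T0}  "b"  orig:{A,C}
  [2..3]={A}  "bb"

Original NTs in T[2,3] deriving "bb": ["A"]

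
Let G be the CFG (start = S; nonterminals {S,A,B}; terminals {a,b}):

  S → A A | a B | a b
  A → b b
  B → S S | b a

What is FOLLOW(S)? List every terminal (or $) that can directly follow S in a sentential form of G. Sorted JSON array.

FIRST iteration:
round 1:
  A via A→b b: +{b}
  B via B→b a: +{b}
  S via S→A A: +{b}
  S via S→a B: +{a}
  S: {a,b}  A: {b}  B: {b}
round 2:
  B via B→S S: +{a}
  S: {a,b}  A: {b}  B: {a,b}
round 3: done
  S: {a,b}  A: {b}  B: {a,b}

Compute FOLLOW by fixpoint:
initialize: $ ∈ FOLLOW(S)
round 1:
  B→S S: FOLLOW(S) ⊇ FIRST(S) = {a,b}; new: +{a,b}
  S→A A: FOLLOW(A) ⊇ FIRST(A) = {b}; new: +{b}
  S→A A: FOLLOW(A) ⊇ FOLLOW(S) ⊇ {$,a,b}; new: +{$,a}
  S→a B: FOLLOW(B) ⊇ FOLLOW(S) ⊇ {$,a,b}; new: +{$,a,b}
  S: {$,a,b}  A: {$,a,b}  B: {$,a,b}
round 2: done
  S: {$,a,b}  A: {$,a,b}  B: {$,a,b}

FOLLOW(S) = ["$", "a", "b"]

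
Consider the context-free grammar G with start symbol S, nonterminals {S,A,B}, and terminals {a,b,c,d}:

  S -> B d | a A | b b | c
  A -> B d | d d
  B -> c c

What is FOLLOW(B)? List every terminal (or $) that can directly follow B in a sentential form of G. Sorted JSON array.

FIRST iteration:
pass 1:
  A via A→d d: +{d}
  B via B→c c: +{c}
  S via S→B d: +{c}
  S via S→a A: +{a}
  S via S→b b: +{b}
  FIRST(S)={a,b,c}  FIRST(A)={d}  FIRST(B)={c}
pass 2:
  A via A→B d: +{c}
  FIRST(S)={a,b,c}  FIRST(A)={c,d}  FIRST(B)={c}
pass 3: (stable)
  FIRST(S)={a,b,c}  FIRST(A)={c,d}  FIRST(B)={c}

FOLLOW iteration:
initialize: $ ∈ FOLLOW(S)
[1]
  A→B d: FOLLOW(B) ⊇ FIRST(d) = {d}; new: +{d}
  S→a A: FOLLOW(A) ⊇ FOLLOW(S) ⊇ {$}; new: +{$}
  S: {$}  A: {$}  B: {d}
[2] — fixpoint
  S: {$}  A: {$}  B: {d}

FOLLOW(B) = ["d"]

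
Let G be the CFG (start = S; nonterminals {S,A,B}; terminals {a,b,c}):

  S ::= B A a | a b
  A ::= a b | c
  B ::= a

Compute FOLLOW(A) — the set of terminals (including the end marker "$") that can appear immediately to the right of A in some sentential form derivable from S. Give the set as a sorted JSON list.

FIRST iteration:
[1]
  A via A→a b: +{a}
  A via A→c: +{c}
  B via B→a: +{a}
  S via S→B A a: +{a}
  FIRST[S]={a}  FIRST[A]={a,c}  FIRST[B]={a}
[2] done
  FIRST[S]={a}  FIRST[A]={a,c}  FIRST[B]={a}

Compute FOLLOW by fixpoint:
FOLLOW(S) := {$}
round 1:
  S→B A a: FOLLOW(B) ⊇ FIRST(A) = {a,c}; new: +{a,c}
  S→B A a: FOLLOW(A) ⊇ FIRST(a) = {a}; new: +{a}
  S: {$}  A: {a}  B: {a,c}
round 2: (stable)
  S: {$}  A: {a}  B: {a,c}

FOLLOW(A) = ["a"]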